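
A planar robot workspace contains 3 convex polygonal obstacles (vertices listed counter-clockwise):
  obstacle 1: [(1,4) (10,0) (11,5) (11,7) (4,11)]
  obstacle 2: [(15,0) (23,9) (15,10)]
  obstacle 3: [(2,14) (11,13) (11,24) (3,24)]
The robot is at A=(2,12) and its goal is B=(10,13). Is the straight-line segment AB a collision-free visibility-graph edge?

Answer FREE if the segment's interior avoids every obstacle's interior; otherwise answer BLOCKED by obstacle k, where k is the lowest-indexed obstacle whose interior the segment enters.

FREE

Obstacle 1 [(1,4) (10,0) (11,5) (11,7) (4,11)]:
  edge (1,4)–(10,0): clear
  edge (10,0)–(11,5): clear
  edge (11,5)–(11,7): clear
  edge (11,7)–(4,11): clear
  edge (4,11)–(1,4): clear
  midpoint (6,25/2) outside
  → clear
Obstacle 2 [(15,0) (23,9) (15,10)]:
  edge (15,0)–(23,9): clear
  edge (23,9)–(15,10): clear
  edge (15,10)–(15,0): clear
  midpoint (6,25/2) outside
  → clear
Obstacle 3 [(2,14) (11,13) (11,24) (3,24)]:
  edge (2,14)–(11,13): clear
  edge (11,13)–(11,24): clear
  edge (11,24)–(3,24): clear
  edge (3,24)–(2,14): clear
  midpoint (6,25/2) outside
  → clear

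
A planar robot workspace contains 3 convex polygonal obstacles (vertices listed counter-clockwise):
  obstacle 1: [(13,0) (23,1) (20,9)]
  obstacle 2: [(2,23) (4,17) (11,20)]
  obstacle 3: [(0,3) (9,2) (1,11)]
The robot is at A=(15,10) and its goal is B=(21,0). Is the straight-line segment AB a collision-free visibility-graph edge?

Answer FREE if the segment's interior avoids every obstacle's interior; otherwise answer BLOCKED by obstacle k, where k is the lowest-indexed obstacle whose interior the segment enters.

Obstacle 1 [(13,0) (23,1) (20,9)]:
  edge (13,0)–(23,1): crosses AB
  edge (23,1)–(20,9): clear
  edge (20,9)–(13,0): crosses AB
  → BLOCKED
Obstacle 2 [(2,23) (4,17) (11,20)]:
  edge (2,23)–(4,17): clear
  edge (4,17)–(11,20): clear
  edge (11,20)–(2,23): clear
  midpoint (18,5) outside
  → clear
Obstacle 3 [(0,3) (9,2) (1,11)]:
  edge (0,3)–(9,2): clear
  edge (9,2)–(1,11): clear
  edge (1,11)–(0,3): clear
  midpoint (18,5) outside
  → clear

BLOCKED by obstacle 1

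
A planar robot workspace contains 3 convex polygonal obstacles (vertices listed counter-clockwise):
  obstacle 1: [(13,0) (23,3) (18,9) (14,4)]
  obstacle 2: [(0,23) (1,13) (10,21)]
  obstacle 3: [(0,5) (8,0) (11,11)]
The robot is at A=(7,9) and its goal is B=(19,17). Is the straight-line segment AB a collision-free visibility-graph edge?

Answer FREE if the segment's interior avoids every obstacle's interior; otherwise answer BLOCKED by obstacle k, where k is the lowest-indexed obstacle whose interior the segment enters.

FREE

Obstacle 1 [(13,0) (23,3) (18,9) (14,4)]:
  edge (13,0)–(23,3): clear
  edge (23,3)–(18,9): clear
  edge (18,9)–(14,4): clear
  edge (14,4)–(13,0): clear
  midpoint (13,13) outside
  → clear
Obstacle 2 [(0,23) (1,13) (10,21)]:
  edge (0,23)–(1,13): clear
  edge (1,13)–(10,21): clear
  edge (10,21)–(0,23): clear
  midpoint (13,13) outside
  → clear
Obstacle 3 [(0,5) (8,0) (11,11)]:
  edge (0,5)–(8,0): clear
  edge (8,0)–(11,11): clear
  edge (11,11)–(0,5): clear
  midpoint (13,13) outside
  → clear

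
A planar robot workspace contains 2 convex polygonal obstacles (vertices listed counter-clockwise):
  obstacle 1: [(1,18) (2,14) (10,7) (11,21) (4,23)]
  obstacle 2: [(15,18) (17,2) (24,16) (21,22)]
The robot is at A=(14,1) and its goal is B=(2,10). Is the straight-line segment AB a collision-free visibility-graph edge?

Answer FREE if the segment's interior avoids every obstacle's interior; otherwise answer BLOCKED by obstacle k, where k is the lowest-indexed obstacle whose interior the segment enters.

FREE

Obstacle 1 [(1,18) (2,14) (10,7) (11,21) (4,23)]:
  edge (1,18)–(2,14): clear
  edge (2,14)–(10,7): clear
  edge (10,7)–(11,21): clear
  edge (11,21)–(4,23): clear
  edge (4,23)–(1,18): clear
  midpoint (8,11/2) outside
  → clear
Obstacle 2 [(15,18) (17,2) (24,16) (21,22)]:
  edge (15,18)–(17,2): clear
  edge (17,2)–(24,16): clear
  edge (24,16)–(21,22): clear
  edge (21,22)–(15,18): clear
  midpoint (8,11/2) outside
  → clear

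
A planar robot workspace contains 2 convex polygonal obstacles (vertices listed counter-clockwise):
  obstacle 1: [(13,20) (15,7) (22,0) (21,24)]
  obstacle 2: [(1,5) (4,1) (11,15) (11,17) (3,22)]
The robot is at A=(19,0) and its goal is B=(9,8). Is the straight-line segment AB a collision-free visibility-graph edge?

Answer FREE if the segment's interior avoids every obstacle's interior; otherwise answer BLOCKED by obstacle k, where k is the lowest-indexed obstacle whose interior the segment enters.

Obstacle 1 [(13,20) (15,7) (22,0) (21,24)]:
  edge (13,20)–(15,7): clear
  edge (15,7)–(22,0): clear
  edge (22,0)–(21,24): clear
  edge (21,24)–(13,20): clear
  midpoint (14,4) outside
  → clear
Obstacle 2 [(1,5) (4,1) (11,15) (11,17) (3,22)]:
  edge (1,5)–(4,1): clear
  edge (4,1)–(11,15): clear
  edge (11,15)–(11,17): clear
  edge (11,17)–(3,22): clear
  edge (3,22)–(1,5): clear
  midpoint (14,4) outside
  → clear

FREE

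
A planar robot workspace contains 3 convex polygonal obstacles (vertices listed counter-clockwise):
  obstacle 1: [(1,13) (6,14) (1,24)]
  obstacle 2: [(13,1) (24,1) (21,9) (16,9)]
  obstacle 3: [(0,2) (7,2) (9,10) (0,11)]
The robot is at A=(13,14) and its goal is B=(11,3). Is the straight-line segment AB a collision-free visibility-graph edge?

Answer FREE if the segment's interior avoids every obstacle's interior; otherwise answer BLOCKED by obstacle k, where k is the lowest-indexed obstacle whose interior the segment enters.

FREE

Obstacle 1 [(1,13) (6,14) (1,24)]:
  edge (1,13)–(6,14): clear
  edge (6,14)–(1,24): clear
  edge (1,24)–(1,13): clear
  midpoint (12,17/2) outside
  → clear
Obstacle 2 [(13,1) (24,1) (21,9) (16,9)]:
  edge (13,1)–(24,1): clear
  edge (24,1)–(21,9): clear
  edge (21,9)–(16,9): clear
  edge (16,9)–(13,1): clear
  midpoint (12,17/2) outside
  → clear
Obstacle 3 [(0,2) (7,2) (9,10) (0,11)]:
  edge (0,2)–(7,2): clear
  edge (7,2)–(9,10): clear
  edge (9,10)–(0,11): clear
  edge (0,11)–(0,2): clear
  midpoint (12,17/2) outside
  → clear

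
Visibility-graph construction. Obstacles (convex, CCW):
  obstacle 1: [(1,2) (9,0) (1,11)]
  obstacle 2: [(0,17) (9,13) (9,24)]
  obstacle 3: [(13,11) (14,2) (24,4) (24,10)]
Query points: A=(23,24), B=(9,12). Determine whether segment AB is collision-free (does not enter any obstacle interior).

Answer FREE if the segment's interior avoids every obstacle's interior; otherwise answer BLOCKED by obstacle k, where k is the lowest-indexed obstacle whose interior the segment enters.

FREE

Obstacle 1 [(1,2) (9,0) (1,11)]:
  edge (1,2)–(9,0): clear
  edge (9,0)–(1,11): clear
  edge (1,11)–(1,2): clear
  midpoint (16,18) outside
  → clear
Obstacle 2 [(0,17) (9,13) (9,24)]:
  edge (0,17)–(9,13): clear
  edge (9,13)–(9,24): clear
  edge (9,24)–(0,17): clear
  midpoint (16,18) outside
  → clear
Obstacle 3 [(13,11) (14,2) (24,4) (24,10)]:
  edge (13,11)–(14,2): clear
  edge (14,2)–(24,4): clear
  edge (24,4)–(24,10): clear
  edge (24,10)–(13,11): clear
  midpoint (16,18) outside
  → clear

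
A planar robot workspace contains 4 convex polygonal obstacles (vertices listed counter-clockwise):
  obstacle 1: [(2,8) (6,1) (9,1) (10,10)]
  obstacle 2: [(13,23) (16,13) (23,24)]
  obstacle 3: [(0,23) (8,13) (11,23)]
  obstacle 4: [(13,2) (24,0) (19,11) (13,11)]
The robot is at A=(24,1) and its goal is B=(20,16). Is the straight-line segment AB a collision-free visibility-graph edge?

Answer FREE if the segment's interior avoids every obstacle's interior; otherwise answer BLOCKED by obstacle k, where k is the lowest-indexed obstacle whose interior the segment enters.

Obstacle 1 [(2,8) (6,1) (9,1) (10,10)]:
  edge (2,8)–(6,1): clear
  edge (6,1)–(9,1): clear
  edge (9,1)–(10,10): clear
  edge (10,10)–(2,8): clear
  midpoint (22,17/2) outside
  → clear
Obstacle 2 [(13,23) (16,13) (23,24)]:
  edge (13,23)–(16,13): clear
  edge (16,13)–(23,24): clear
  edge (23,24)–(13,23): clear
  midpoint (22,17/2) outside
  → clear
Obstacle 3 [(0,23) (8,13) (11,23)]:
  edge (0,23)–(8,13): clear
  edge (8,13)–(11,23): clear
  edge (11,23)–(0,23): clear
  midpoint (22,17/2) outside
  → clear
Obstacle 4 [(13,2) (24,0) (19,11) (13,11)]:
  edge (13,2)–(24,0): clear
  edge (24,0)–(19,11): clear
  edge (19,11)–(13,11): clear
  edge (13,11)–(13,2): clear
  midpoint (22,17/2) outside
  → clear

FREE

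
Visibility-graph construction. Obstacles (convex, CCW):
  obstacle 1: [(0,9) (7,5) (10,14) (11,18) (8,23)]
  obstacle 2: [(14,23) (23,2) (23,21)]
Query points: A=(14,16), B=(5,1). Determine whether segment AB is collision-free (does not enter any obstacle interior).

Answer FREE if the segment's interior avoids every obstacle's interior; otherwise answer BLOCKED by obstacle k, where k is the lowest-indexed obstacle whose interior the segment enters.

FREE

Obstacle 1 [(0,9) (7,5) (10,14) (11,18) (8,23)]:
  edge (0,9)–(7,5): clear
  edge (7,5)–(10,14): clear
  edge (10,14)–(11,18): clear
  edge (11,18)–(8,23): clear
  edge (8,23)–(0,9): clear
  midpoint (19/2,17/2) outside
  → clear
Obstacle 2 [(14,23) (23,2) (23,21)]:
  edge (14,23)–(23,2): clear
  edge (23,2)–(23,21): clear
  edge (23,21)–(14,23): clear
  midpoint (19/2,17/2) outside
  → clear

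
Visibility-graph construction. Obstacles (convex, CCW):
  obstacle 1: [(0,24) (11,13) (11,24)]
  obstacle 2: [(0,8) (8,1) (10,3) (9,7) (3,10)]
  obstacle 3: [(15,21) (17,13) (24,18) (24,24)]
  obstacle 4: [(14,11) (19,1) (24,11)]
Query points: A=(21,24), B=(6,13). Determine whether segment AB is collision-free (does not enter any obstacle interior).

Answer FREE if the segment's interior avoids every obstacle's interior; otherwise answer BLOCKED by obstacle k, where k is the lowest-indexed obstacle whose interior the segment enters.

Obstacle 1 [(0,24) (11,13) (11,24)]:
  edge (0,24)–(11,13): crosses AB
  edge (11,13)–(11,24): crosses AB
  edge (11,24)–(0,24): clear
  → BLOCKED
Obstacle 2 [(0,8) (8,1) (10,3) (9,7) (3,10)]:
  edge (0,8)–(8,1): clear
  edge (8,1)–(10,3): clear
  edge (10,3)–(9,7): clear
  edge (9,7)–(3,10): clear
  edge (3,10)–(0,8): clear
  midpoint (27/2,37/2) outside
  → clear
Obstacle 3 [(15,21) (17,13) (24,18) (24,24)]:
  edge (15,21)–(17,13): crosses AB
  edge (17,13)–(24,18): clear
  edge (24,18)–(24,24): clear
  edge (24,24)–(15,21): crosses AB
  → BLOCKED
Obstacle 4 [(14,11) (19,1) (24,11)]:
  edge (14,11)–(19,1): clear
  edge (19,1)–(24,11): clear
  edge (24,11)–(14,11): clear
  midpoint (27/2,37/2) outside
  → clear

BLOCKED by obstacle 1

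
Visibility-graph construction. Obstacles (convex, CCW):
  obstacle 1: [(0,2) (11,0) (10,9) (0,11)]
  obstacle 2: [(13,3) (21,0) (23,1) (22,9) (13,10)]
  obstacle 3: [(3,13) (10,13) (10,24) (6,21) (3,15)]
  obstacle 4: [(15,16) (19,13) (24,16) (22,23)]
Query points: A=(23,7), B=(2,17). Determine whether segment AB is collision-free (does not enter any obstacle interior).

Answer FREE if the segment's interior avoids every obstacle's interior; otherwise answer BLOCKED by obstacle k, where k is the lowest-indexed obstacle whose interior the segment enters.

BLOCKED by obstacle 2

Obstacle 1 [(0,2) (11,0) (10,9) (0,11)]:
  edge (0,2)–(11,0): clear
  edge (11,0)–(10,9): clear
  edge (10,9)–(0,11): clear
  edge (0,11)–(0,2): clear
  midpoint (25/2,12) outside
  → clear
Obstacle 2 [(13,3) (21,0) (23,1) (22,9) (13,10)]:
  edge (13,3)–(21,0): clear
  edge (21,0)–(23,1): clear
  edge (23,1)–(22,9): crosses AB
  edge (22,9)–(13,10): crosses AB
  edge (13,10)–(13,3): clear
  → BLOCKED
Obstacle 3 [(3,13) (10,13) (10,24) (6,21) (3,15)]:
  edge (3,13)–(10,13): clear
  edge (10,13)–(10,24): crosses AB
  edge (10,24)–(6,21): clear
  edge (6,21)–(3,15): crosses AB
  edge (3,15)–(3,13): clear
  → BLOCKED
Obstacle 4 [(15,16) (19,13) (24,16) (22,23)]:
  edge (15,16)–(19,13): clear
  edge (19,13)–(24,16): clear
  edge (24,16)–(22,23): clear
  edge (22,23)–(15,16): clear
  midpoint (25/2,12) outside
  → clear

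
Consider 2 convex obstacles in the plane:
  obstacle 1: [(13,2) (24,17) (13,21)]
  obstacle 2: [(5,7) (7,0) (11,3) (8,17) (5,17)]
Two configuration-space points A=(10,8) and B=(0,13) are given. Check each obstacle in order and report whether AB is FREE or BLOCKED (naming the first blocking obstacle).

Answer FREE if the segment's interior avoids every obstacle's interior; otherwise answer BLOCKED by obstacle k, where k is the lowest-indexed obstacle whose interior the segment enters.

Obstacle 1 [(13,2) (24,17) (13,21)]:
  edge (13,2)–(24,17): clear
  edge (24,17)–(13,21): clear
  edge (13,21)–(13,2): clear
  midpoint (5,21/2) outside
  → clear
Obstacle 2 [(5,7) (7,0) (11,3) (8,17) (5,17)]:
  edge (5,7)–(7,0): clear
  edge (7,0)–(11,3): clear
  edge (11,3)–(8,17): crosses AB
  edge (8,17)–(5,17): clear
  edge (5,17)–(5,7): crosses AB
  → BLOCKED

BLOCKED by obstacle 2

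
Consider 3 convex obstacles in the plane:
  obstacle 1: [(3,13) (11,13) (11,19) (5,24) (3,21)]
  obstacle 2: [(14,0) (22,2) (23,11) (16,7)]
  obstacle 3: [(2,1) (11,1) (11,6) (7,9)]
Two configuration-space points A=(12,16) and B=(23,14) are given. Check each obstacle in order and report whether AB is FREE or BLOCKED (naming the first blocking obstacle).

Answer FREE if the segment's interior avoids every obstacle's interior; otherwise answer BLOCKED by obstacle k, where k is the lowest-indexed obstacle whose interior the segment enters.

FREE

Obstacle 1 [(3,13) (11,13) (11,19) (5,24) (3,21)]:
  edge (3,13)–(11,13): clear
  edge (11,13)–(11,19): clear
  edge (11,19)–(5,24): clear
  edge (5,24)–(3,21): clear
  edge (3,21)–(3,13): clear
  midpoint (35/2,15) outside
  → clear
Obstacle 2 [(14,0) (22,2) (23,11) (16,7)]:
  edge (14,0)–(22,2): clear
  edge (22,2)–(23,11): clear
  edge (23,11)–(16,7): clear
  edge (16,7)–(14,0): clear
  midpoint (35/2,15) outside
  → clear
Obstacle 3 [(2,1) (11,1) (11,6) (7,9)]:
  edge (2,1)–(11,1): clear
  edge (11,1)–(11,6): clear
  edge (11,6)–(7,9): clear
  edge (7,9)–(2,1): clear
  midpoint (35/2,15) outside
  → clear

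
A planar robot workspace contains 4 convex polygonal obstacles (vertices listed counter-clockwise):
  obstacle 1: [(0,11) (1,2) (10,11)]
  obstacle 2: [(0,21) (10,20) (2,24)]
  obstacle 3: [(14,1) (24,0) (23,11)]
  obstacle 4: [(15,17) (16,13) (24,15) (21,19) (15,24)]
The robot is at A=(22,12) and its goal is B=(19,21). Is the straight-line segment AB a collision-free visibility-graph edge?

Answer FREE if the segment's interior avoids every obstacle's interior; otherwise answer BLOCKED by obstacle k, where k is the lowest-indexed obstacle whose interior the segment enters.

Obstacle 1 [(0,11) (1,2) (10,11)]:
  edge (0,11)–(1,2): clear
  edge (1,2)–(10,11): clear
  edge (10,11)–(0,11): clear
  midpoint (41/2,33/2) outside
  → clear
Obstacle 2 [(0,21) (10,20) (2,24)]:
  edge (0,21)–(10,20): clear
  edge (10,20)–(2,24): clear
  edge (2,24)–(0,21): clear
  midpoint (41/2,33/2) outside
  → clear
Obstacle 3 [(14,1) (24,0) (23,11)]:
  edge (14,1)–(24,0): clear
  edge (24,0)–(23,11): clear
  edge (23,11)–(14,1): clear
  midpoint (41/2,33/2) outside
  → clear
Obstacle 4 [(15,17) (16,13) (24,15) (21,19) (15,24)]:
  edge (15,17)–(16,13): clear
  edge (16,13)–(24,15): crosses AB
  edge (24,15)–(21,19): clear
  edge (21,19)–(15,24): crosses AB
  edge (15,24)–(15,17): clear
  → BLOCKED

BLOCKED by obstacle 4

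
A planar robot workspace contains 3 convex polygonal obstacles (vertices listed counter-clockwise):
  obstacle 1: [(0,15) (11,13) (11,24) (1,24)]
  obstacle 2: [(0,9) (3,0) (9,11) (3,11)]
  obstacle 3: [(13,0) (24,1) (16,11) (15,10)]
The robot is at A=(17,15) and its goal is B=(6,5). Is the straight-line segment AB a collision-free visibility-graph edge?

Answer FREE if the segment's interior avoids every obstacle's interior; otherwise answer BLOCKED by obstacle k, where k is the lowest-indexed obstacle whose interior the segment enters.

FREE

Obstacle 1 [(0,15) (11,13) (11,24) (1,24)]:
  edge (0,15)–(11,13): clear
  edge (11,13)–(11,24): clear
  edge (11,24)–(1,24): clear
  edge (1,24)–(0,15): clear
  midpoint (23/2,10) outside
  → clear
Obstacle 2 [(0,9) (3,0) (9,11) (3,11)]:
  edge (0,9)–(3,0): clear
  edge (3,0)–(9,11): clear
  edge (9,11)–(3,11): clear
  edge (3,11)–(0,9): clear
  midpoint (23/2,10) outside
  → clear
Obstacle 3 [(13,0) (24,1) (16,11) (15,10)]:
  edge (13,0)–(24,1): clear
  edge (24,1)–(16,11): clear
  edge (16,11)–(15,10): clear
  edge (15,10)–(13,0): clear
  midpoint (23/2,10) outside
  → clear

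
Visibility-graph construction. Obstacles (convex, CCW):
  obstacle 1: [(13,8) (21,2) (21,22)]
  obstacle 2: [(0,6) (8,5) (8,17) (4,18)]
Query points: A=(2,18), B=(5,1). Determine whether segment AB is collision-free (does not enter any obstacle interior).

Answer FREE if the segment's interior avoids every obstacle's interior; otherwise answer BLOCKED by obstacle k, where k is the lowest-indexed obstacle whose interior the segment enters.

BLOCKED by obstacle 2

Obstacle 1 [(13,8) (21,2) (21,22)]:
  edge (13,8)–(21,2): clear
  edge (21,2)–(21,22): clear
  edge (21,22)–(13,8): clear
  midpoint (7/2,19/2) outside
  → clear
Obstacle 2 [(0,6) (8,5) (8,17) (4,18)]:
  edge (0,6)–(8,5): crosses AB
  edge (8,5)–(8,17): clear
  edge (8,17)–(4,18): clear
  edge (4,18)–(0,6): crosses AB
  → BLOCKED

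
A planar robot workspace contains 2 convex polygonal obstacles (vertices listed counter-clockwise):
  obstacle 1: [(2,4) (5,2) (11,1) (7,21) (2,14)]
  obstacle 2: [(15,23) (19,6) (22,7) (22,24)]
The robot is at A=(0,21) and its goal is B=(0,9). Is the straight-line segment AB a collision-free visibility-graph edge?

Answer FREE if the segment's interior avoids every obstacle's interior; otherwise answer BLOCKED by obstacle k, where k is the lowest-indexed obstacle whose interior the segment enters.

FREE

Obstacle 1 [(2,4) (5,2) (11,1) (7,21) (2,14)]:
  edge (2,4)–(5,2): clear
  edge (5,2)–(11,1): clear
  edge (11,1)–(7,21): clear
  edge (7,21)–(2,14): clear
  edge (2,14)–(2,4): clear
  midpoint (0,15) outside
  → clear
Obstacle 2 [(15,23) (19,6) (22,7) (22,24)]:
  edge (15,23)–(19,6): clear
  edge (19,6)–(22,7): clear
  edge (22,7)–(22,24): clear
  edge (22,24)–(15,23): clear
  midpoint (0,15) outside
  → clear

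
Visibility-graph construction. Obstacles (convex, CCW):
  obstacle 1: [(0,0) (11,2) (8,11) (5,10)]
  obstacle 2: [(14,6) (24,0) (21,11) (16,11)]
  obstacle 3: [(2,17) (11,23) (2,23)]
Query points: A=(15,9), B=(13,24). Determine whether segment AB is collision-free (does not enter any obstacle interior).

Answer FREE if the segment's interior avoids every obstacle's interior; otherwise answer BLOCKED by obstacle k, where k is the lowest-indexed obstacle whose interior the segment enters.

Obstacle 1 [(0,0) (11,2) (8,11) (5,10)]:
  edge (0,0)–(11,2): clear
  edge (11,2)–(8,11): clear
  edge (8,11)–(5,10): clear
  edge (5,10)–(0,0): clear
  midpoint (14,33/2) outside
  → clear
Obstacle 2 [(14,6) (24,0) (21,11) (16,11)]:
  edge (14,6)–(24,0): clear
  edge (24,0)–(21,11): clear
  edge (21,11)–(16,11): clear
  edge (16,11)–(14,6): clear
  midpoint (14,33/2) outside
  → clear
Obstacle 3 [(2,17) (11,23) (2,23)]:
  edge (2,17)–(11,23): clear
  edge (11,23)–(2,23): clear
  edge (2,23)–(2,17): clear
  midpoint (14,33/2) outside
  → clear

FREE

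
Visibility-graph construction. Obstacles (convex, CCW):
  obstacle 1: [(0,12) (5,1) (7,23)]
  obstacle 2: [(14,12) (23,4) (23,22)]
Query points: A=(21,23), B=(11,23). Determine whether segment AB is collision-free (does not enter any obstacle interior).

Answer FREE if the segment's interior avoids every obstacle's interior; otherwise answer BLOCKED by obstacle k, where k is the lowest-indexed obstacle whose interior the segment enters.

Obstacle 1 [(0,12) (5,1) (7,23)]:
  edge (0,12)–(5,1): clear
  edge (5,1)–(7,23): clear
  edge (7,23)–(0,12): clear
  midpoint (16,23) outside
  → clear
Obstacle 2 [(14,12) (23,4) (23,22)]:
  edge (14,12)–(23,4): clear
  edge (23,4)–(23,22): clear
  edge (23,22)–(14,12): clear
  midpoint (16,23) outside
  → clear

FREE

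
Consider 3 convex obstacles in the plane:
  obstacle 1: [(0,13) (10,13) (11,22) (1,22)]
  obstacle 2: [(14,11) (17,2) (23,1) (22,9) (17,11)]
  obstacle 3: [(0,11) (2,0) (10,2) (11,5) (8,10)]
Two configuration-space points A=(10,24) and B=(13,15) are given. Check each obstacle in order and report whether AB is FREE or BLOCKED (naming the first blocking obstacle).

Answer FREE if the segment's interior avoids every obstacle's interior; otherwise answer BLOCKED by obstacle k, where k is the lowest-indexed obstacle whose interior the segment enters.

Obstacle 1 [(0,13) (10,13) (11,22) (1,22)]:
  edge (0,13)–(10,13): clear
  edge (10,13)–(11,22): crosses AB
  edge (11,22)–(1,22): crosses AB
  edge (1,22)–(0,13): clear
  → BLOCKED
Obstacle 2 [(14,11) (17,2) (23,1) (22,9) (17,11)]:
  edge (14,11)–(17,2): clear
  edge (17,2)–(23,1): clear
  edge (23,1)–(22,9): clear
  edge (22,9)–(17,11): clear
  edge (17,11)–(14,11): clear
  midpoint (23/2,39/2) outside
  → clear
Obstacle 3 [(0,11) (2,0) (10,2) (11,5) (8,10)]:
  edge (0,11)–(2,0): clear
  edge (2,0)–(10,2): clear
  edge (10,2)–(11,5): clear
  edge (11,5)–(8,10): clear
  edge (8,10)–(0,11): clear
  midpoint (23/2,39/2) outside
  → clear

BLOCKED by obstacle 1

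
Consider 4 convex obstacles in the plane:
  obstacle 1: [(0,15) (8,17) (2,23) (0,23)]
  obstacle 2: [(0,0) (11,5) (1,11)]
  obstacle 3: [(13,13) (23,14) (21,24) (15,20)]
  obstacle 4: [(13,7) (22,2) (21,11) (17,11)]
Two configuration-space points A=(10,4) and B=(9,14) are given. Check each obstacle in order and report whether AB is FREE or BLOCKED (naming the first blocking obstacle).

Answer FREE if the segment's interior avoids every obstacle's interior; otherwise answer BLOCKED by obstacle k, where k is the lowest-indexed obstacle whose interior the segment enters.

Obstacle 1 [(0,15) (8,17) (2,23) (0,23)]:
  edge (0,15)–(8,17): clear
  edge (8,17)–(2,23): clear
  edge (2,23)–(0,23): clear
  edge (0,23)–(0,15): clear
  midpoint (19/2,9) outside
  → clear
Obstacle 2 [(0,0) (11,5) (1,11)]:
  edge (0,0)–(11,5): crosses AB
  edge (11,5)–(1,11): crosses AB
  edge (1,11)–(0,0): clear
  → BLOCKED
Obstacle 3 [(13,13) (23,14) (21,24) (15,20)]:
  edge (13,13)–(23,14): clear
  edge (23,14)–(21,24): clear
  edge (21,24)–(15,20): clear
  edge (15,20)–(13,13): clear
  midpoint (19/2,9) outside
  → clear
Obstacle 4 [(13,7) (22,2) (21,11) (17,11)]:
  edge (13,7)–(22,2): clear
  edge (22,2)–(21,11): clear
  edge (21,11)–(17,11): clear
  edge (17,11)–(13,7): clear
  midpoint (19/2,9) outside
  → clear

BLOCKED by obstacle 2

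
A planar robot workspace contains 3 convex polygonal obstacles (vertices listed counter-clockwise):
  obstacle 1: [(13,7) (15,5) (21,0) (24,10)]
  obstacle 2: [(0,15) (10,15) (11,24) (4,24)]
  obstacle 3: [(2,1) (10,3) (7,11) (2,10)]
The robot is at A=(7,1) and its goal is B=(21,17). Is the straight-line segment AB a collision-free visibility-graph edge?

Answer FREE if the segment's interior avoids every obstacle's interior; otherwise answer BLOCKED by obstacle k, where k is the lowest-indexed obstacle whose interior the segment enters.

BLOCKED by obstacle 3

Obstacle 1 [(13,7) (15,5) (21,0) (24,10)]:
  edge (13,7)–(15,5): clear
  edge (15,5)–(21,0): clear
  edge (21,0)–(24,10): clear
  edge (24,10)–(13,7): clear
  midpoint (14,9) outside
  → clear
Obstacle 2 [(0,15) (10,15) (11,24) (4,24)]:
  edge (0,15)–(10,15): clear
  edge (10,15)–(11,24): clear
  edge (11,24)–(4,24): clear
  edge (4,24)–(0,15): clear
  midpoint (14,9) outside
  → clear
Obstacle 3 [(2,1) (10,3) (7,11) (2,10)]:
  edge (2,1)–(10,3): crosses AB
  edge (10,3)–(7,11): crosses AB
  edge (7,11)–(2,10): clear
  edge (2,10)–(2,1): clear
  → BLOCKED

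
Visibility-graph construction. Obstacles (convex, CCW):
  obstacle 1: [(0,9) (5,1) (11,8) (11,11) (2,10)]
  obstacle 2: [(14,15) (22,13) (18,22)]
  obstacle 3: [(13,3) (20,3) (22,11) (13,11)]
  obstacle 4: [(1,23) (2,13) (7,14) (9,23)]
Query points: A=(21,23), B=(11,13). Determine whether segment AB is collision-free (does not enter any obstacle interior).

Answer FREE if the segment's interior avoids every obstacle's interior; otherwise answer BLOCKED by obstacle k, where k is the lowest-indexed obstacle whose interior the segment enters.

BLOCKED by obstacle 2

Obstacle 1 [(0,9) (5,1) (11,8) (11,11) (2,10)]:
  edge (0,9)–(5,1): clear
  edge (5,1)–(11,8): clear
  edge (11,8)–(11,11): clear
  edge (11,11)–(2,10): clear
  edge (2,10)–(0,9): clear
  midpoint (16,18) outside
  → clear
Obstacle 2 [(14,15) (22,13) (18,22)]:
  edge (14,15)–(22,13): clear
  edge (22,13)–(18,22): crosses AB
  edge (18,22)–(14,15): crosses AB
  → BLOCKED
Obstacle 3 [(13,3) (20,3) (22,11) (13,11)]:
  edge (13,3)–(20,3): clear
  edge (20,3)–(22,11): clear
  edge (22,11)–(13,11): clear
  edge (13,11)–(13,3): clear
  midpoint (16,18) outside
  → clear
Obstacle 4 [(1,23) (2,13) (7,14) (9,23)]:
  edge (1,23)–(2,13): clear
  edge (2,13)–(7,14): clear
  edge (7,14)–(9,23): clear
  edge (9,23)–(1,23): clear
  midpoint (16,18) outside
  → clear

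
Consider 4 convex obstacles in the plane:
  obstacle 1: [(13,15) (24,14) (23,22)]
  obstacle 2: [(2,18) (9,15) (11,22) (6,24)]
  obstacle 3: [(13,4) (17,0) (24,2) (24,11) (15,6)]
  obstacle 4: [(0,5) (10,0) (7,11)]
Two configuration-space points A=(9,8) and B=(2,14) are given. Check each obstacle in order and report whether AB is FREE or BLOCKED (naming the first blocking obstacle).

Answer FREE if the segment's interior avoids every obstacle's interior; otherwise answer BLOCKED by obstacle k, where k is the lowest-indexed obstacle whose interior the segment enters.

Obstacle 1 [(13,15) (24,14) (23,22)]:
  edge (13,15)–(24,14): clear
  edge (24,14)–(23,22): clear
  edge (23,22)–(13,15): clear
  midpoint (11/2,11) outside
  → clear
Obstacle 2 [(2,18) (9,15) (11,22) (6,24)]:
  edge (2,18)–(9,15): clear
  edge (9,15)–(11,22): clear
  edge (11,22)–(6,24): clear
  edge (6,24)–(2,18): clear
  midpoint (11/2,11) outside
  → clear
Obstacle 3 [(13,4) (17,0) (24,2) (24,11) (15,6)]:
  edge (13,4)–(17,0): clear
  edge (17,0)–(24,2): clear
  edge (24,2)–(24,11): clear
  edge (24,11)–(15,6): clear
  edge (15,6)–(13,4): clear
  midpoint (11/2,11) outside
  → clear
Obstacle 4 [(0,5) (10,0) (7,11)]:
  edge (0,5)–(10,0): clear
  edge (10,0)–(7,11): crosses AB
  edge (7,11)–(0,5): crosses AB
  → BLOCKED

BLOCKED by obstacle 4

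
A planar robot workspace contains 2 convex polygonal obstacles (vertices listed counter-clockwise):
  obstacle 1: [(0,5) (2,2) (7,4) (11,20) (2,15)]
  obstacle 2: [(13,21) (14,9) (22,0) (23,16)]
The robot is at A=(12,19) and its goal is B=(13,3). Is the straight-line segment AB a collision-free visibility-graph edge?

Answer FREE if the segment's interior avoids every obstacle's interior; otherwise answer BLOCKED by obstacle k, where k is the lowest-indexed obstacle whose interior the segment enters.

FREE

Obstacle 1 [(0,5) (2,2) (7,4) (11,20) (2,15)]:
  edge (0,5)–(2,2): clear
  edge (2,2)–(7,4): clear
  edge (7,4)–(11,20): clear
  edge (11,20)–(2,15): clear
  edge (2,15)–(0,5): clear
  midpoint (25/2,11) outside
  → clear
Obstacle 2 [(13,21) (14,9) (22,0) (23,16)]:
  edge (13,21)–(14,9): clear
  edge (14,9)–(22,0): clear
  edge (22,0)–(23,16): clear
  edge (23,16)–(13,21): clear
  midpoint (25/2,11) outside
  → clear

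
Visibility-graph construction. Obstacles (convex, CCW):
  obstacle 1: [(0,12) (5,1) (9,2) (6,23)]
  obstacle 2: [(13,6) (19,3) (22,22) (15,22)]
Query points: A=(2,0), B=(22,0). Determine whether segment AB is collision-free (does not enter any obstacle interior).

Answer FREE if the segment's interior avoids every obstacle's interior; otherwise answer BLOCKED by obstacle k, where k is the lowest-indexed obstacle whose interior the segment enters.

FREE

Obstacle 1 [(0,12) (5,1) (9,2) (6,23)]:
  edge (0,12)–(5,1): clear
  edge (5,1)–(9,2): clear
  edge (9,2)–(6,23): clear
  edge (6,23)–(0,12): clear
  midpoint (12,0) outside
  → clear
Obstacle 2 [(13,6) (19,3) (22,22) (15,22)]:
  edge (13,6)–(19,3): clear
  edge (19,3)–(22,22): clear
  edge (22,22)–(15,22): clear
  edge (15,22)–(13,6): clear
  midpoint (12,0) outside
  → clear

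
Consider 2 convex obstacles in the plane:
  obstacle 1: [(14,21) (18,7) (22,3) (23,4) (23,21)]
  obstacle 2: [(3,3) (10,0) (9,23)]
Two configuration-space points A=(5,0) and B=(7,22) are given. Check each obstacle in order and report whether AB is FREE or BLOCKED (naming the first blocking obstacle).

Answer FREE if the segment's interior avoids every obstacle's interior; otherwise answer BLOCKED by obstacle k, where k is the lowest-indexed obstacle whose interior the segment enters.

BLOCKED by obstacle 2

Obstacle 1 [(14,21) (18,7) (22,3) (23,4) (23,21)]:
  edge (14,21)–(18,7): clear
  edge (18,7)–(22,3): clear
  edge (22,3)–(23,4): clear
  edge (23,4)–(23,21): clear
  edge (23,21)–(14,21): clear
  midpoint (6,11) outside
  → clear
Obstacle 2 [(3,3) (10,0) (9,23)]:
  edge (3,3)–(10,0): crosses AB
  edge (10,0)–(9,23): clear
  edge (9,23)–(3,3): crosses AB
  → BLOCKED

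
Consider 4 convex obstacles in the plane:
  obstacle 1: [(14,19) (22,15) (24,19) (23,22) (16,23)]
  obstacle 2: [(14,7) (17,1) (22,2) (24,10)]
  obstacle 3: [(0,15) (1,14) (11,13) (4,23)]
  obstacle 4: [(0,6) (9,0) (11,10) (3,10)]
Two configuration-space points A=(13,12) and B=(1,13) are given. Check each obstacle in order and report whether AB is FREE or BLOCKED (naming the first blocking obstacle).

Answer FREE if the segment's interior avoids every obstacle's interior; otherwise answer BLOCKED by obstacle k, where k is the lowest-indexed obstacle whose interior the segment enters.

FREE

Obstacle 1 [(14,19) (22,15) (24,19) (23,22) (16,23)]:
  edge (14,19)–(22,15): clear
  edge (22,15)–(24,19): clear
  edge (24,19)–(23,22): clear
  edge (23,22)–(16,23): clear
  edge (16,23)–(14,19): clear
  midpoint (7,25/2) outside
  → clear
Obstacle 2 [(14,7) (17,1) (22,2) (24,10)]:
  edge (14,7)–(17,1): clear
  edge (17,1)–(22,2): clear
  edge (22,2)–(24,10): clear
  edge (24,10)–(14,7): clear
  midpoint (7,25/2) outside
  → clear
Obstacle 3 [(0,15) (1,14) (11,13) (4,23)]:
  edge (0,15)–(1,14): clear
  edge (1,14)–(11,13): clear
  edge (11,13)–(4,23): clear
  edge (4,23)–(0,15): clear
  midpoint (7,25/2) outside
  → clear
Obstacle 4 [(0,6) (9,0) (11,10) (3,10)]:
  edge (0,6)–(9,0): clear
  edge (9,0)–(11,10): clear
  edge (11,10)–(3,10): clear
  edge (3,10)–(0,6): clear
  midpoint (7,25/2) outside
  → clear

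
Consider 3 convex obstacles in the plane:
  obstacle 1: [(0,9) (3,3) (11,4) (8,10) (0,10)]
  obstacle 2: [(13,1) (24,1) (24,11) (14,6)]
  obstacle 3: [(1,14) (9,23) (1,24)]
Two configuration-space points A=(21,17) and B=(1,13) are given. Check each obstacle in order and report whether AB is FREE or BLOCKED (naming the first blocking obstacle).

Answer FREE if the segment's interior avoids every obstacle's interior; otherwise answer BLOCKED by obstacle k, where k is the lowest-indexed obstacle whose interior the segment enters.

FREE

Obstacle 1 [(0,9) (3,3) (11,4) (8,10) (0,10)]:
  edge (0,9)–(3,3): clear
  edge (3,3)–(11,4): clear
  edge (11,4)–(8,10): clear
  edge (8,10)–(0,10): clear
  edge (0,10)–(0,9): clear
  midpoint (11,15) outside
  → clear
Obstacle 2 [(13,1) (24,1) (24,11) (14,6)]:
  edge (13,1)–(24,1): clear
  edge (24,1)–(24,11): clear
  edge (24,11)–(14,6): clear
  edge (14,6)–(13,1): clear
  midpoint (11,15) outside
  → clear
Obstacle 3 [(1,14) (9,23) (1,24)]:
  edge (1,14)–(9,23): clear
  edge (9,23)–(1,24): clear
  edge (1,24)–(1,14): clear
  midpoint (11,15) outside
  → clear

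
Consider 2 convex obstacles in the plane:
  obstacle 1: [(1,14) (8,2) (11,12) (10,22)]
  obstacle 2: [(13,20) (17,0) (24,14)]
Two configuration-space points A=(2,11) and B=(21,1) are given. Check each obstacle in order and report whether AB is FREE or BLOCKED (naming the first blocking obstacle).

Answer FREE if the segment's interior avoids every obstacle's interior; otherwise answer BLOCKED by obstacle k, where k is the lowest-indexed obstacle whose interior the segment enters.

Obstacle 1 [(1,14) (8,2) (11,12) (10,22)]:
  edge (1,14)–(8,2): crosses AB
  edge (8,2)–(11,12): crosses AB
  edge (11,12)–(10,22): clear
  edge (10,22)–(1,14): clear
  → BLOCKED
Obstacle 2 [(13,20) (17,0) (24,14)]:
  edge (13,20)–(17,0): crosses AB
  edge (17,0)–(24,14): crosses AB
  edge (24,14)–(13,20): clear
  → BLOCKED

BLOCKED by obstacle 1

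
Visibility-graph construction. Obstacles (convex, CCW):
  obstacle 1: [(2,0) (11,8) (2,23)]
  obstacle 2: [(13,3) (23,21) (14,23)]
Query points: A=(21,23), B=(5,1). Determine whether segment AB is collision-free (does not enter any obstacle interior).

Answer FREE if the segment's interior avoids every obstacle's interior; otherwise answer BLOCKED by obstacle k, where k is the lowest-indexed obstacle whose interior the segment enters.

Obstacle 1 [(2,0) (11,8) (2,23)]:
  edge (2,0)–(11,8): crosses AB
  edge (11,8)–(2,23): crosses AB
  edge (2,23)–(2,0): clear
  → BLOCKED
Obstacle 2 [(13,3) (23,21) (14,23)]:
  edge (13,3)–(23,21): clear
  edge (23,21)–(14,23): crosses AB
  edge (14,23)–(13,3): crosses AB
  → BLOCKED

BLOCKED by obstacle 1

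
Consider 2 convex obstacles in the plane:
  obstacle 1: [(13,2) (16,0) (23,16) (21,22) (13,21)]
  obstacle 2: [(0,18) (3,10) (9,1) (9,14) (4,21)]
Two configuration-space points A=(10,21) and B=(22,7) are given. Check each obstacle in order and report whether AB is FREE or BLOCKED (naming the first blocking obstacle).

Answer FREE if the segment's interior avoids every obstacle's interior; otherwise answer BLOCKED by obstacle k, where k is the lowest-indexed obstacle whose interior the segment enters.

Obstacle 1 [(13,2) (16,0) (23,16) (21,22) (13,21)]:
  edge (13,2)–(16,0): clear
  edge (16,0)–(23,16): crosses AB
  edge (23,16)–(21,22): clear
  edge (21,22)–(13,21): clear
  edge (13,21)–(13,2): crosses AB
  → BLOCKED
Obstacle 2 [(0,18) (3,10) (9,1) (9,14) (4,21)]:
  edge (0,18)–(3,10): clear
  edge (3,10)–(9,1): clear
  edge (9,1)–(9,14): clear
  edge (9,14)–(4,21): clear
  edge (4,21)–(0,18): clear
  midpoint (16,14) outside
  → clear

BLOCKED by obstacle 1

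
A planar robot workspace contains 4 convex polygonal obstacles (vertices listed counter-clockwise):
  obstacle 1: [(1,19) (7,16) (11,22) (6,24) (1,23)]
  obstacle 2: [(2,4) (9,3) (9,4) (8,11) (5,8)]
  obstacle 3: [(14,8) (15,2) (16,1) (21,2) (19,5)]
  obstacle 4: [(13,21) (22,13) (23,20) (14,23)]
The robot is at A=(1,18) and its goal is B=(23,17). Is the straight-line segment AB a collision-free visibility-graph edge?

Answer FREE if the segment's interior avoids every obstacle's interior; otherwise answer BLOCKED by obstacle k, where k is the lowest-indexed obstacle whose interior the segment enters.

Obstacle 1 [(1,19) (7,16) (11,22) (6,24) (1,23)]:
  edge (1,19)–(7,16): crosses AB
  edge (7,16)–(11,22): crosses AB
  edge (11,22)–(6,24): clear
  edge (6,24)–(1,23): clear
  edge (1,23)–(1,19): clear
  → BLOCKED
Obstacle 2 [(2,4) (9,3) (9,4) (8,11) (5,8)]:
  edge (2,4)–(9,3): clear
  edge (9,3)–(9,4): clear
  edge (9,4)–(8,11): clear
  edge (8,11)–(5,8): clear
  edge (5,8)–(2,4): clear
  midpoint (12,35/2) outside
  → clear
Obstacle 3 [(14,8) (15,2) (16,1) (21,2) (19,5)]:
  edge (14,8)–(15,2): clear
  edge (15,2)–(16,1): clear
  edge (16,1)–(21,2): clear
  edge (21,2)–(19,5): clear
  edge (19,5)–(14,8): clear
  midpoint (12,35/2) outside
  → clear
Obstacle 4 [(13,21) (22,13) (23,20) (14,23)]:
  edge (13,21)–(22,13): crosses AB
  edge (22,13)–(23,20): crosses AB
  edge (23,20)–(14,23): clear
  edge (14,23)–(13,21): clear
  → BLOCKED

BLOCKED by obstacle 1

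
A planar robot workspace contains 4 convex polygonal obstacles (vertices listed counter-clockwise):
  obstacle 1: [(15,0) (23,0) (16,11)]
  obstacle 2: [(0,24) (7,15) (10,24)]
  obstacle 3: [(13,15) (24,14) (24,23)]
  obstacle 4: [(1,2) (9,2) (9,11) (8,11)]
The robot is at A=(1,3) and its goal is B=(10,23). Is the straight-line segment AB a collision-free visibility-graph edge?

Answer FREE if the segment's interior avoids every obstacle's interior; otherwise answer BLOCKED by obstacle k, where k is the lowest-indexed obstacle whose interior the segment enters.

Obstacle 1 [(15,0) (23,0) (16,11)]:
  edge (15,0)–(23,0): clear
  edge (23,0)–(16,11): clear
  edge (16,11)–(15,0): clear
  midpoint (11/2,13) outside
  → clear
Obstacle 2 [(0,24) (7,15) (10,24)]:
  edge (0,24)–(7,15): crosses AB
  edge (7,15)–(10,24): crosses AB
  edge (10,24)–(0,24): clear
  → BLOCKED
Obstacle 3 [(13,15) (24,14) (24,23)]:
  edge (13,15)–(24,14): clear
  edge (24,14)–(24,23): clear
  edge (24,23)–(13,15): clear
  midpoint (11/2,13) outside
  → clear
Obstacle 4 [(1,2) (9,2) (9,11) (8,11)]:
  edge (1,2)–(9,2): clear
  edge (9,2)–(9,11): clear
  edge (9,11)–(8,11): clear
  edge (8,11)–(1,2): clear
  midpoint (11/2,13) outside
  → clear

BLOCKED by obstacle 2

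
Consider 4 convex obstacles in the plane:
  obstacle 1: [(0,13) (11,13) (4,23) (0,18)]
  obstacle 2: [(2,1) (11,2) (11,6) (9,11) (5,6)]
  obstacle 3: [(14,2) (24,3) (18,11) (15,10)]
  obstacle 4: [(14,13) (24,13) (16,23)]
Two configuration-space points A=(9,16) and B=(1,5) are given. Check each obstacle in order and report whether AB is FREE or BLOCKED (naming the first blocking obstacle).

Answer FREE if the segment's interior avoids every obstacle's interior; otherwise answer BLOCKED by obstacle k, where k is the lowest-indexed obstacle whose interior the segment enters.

Obstacle 1 [(0,13) (11,13) (4,23) (0,18)]:
  edge (0,13)–(11,13): crosses AB
  edge (11,13)–(4,23): crosses AB
  edge (4,23)–(0,18): clear
  edge (0,18)–(0,13): clear
  → BLOCKED
Obstacle 2 [(2,1) (11,2) (11,6) (9,11) (5,6)]:
  edge (2,1)–(11,2): clear
  edge (11,2)–(11,6): clear
  edge (11,6)–(9,11): clear
  edge (9,11)–(5,6): clear
  edge (5,6)–(2,1): clear
  midpoint (5,21/2) outside
  → clear
Obstacle 3 [(14,2) (24,3) (18,11) (15,10)]:
  edge (14,2)–(24,3): clear
  edge (24,3)–(18,11): clear
  edge (18,11)–(15,10): clear
  edge (15,10)–(14,2): clear
  midpoint (5,21/2) outside
  → clear
Obstacle 4 [(14,13) (24,13) (16,23)]:
  edge (14,13)–(24,13): clear
  edge (24,13)–(16,23): clear
  edge (16,23)–(14,13): clear
  midpoint (5,21/2) outside
  → clear

BLOCKED by obstacle 1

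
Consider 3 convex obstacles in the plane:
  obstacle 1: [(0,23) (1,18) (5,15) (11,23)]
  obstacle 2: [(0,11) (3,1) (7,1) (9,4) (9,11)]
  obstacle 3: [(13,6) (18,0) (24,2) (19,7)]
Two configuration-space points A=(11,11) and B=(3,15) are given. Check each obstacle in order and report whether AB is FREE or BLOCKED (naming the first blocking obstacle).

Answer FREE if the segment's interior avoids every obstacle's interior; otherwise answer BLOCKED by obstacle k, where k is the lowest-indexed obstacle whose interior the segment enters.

FREE

Obstacle 1 [(0,23) (1,18) (5,15) (11,23)]:
  edge (0,23)–(1,18): clear
  edge (1,18)–(5,15): clear
  edge (5,15)–(11,23): clear
  edge (11,23)–(0,23): clear
  midpoint (7,13) outside
  → clear
Obstacle 2 [(0,11) (3,1) (7,1) (9,4) (9,11)]:
  edge (0,11)–(3,1): clear
  edge (3,1)–(7,1): clear
  edge (7,1)–(9,4): clear
  edge (9,4)–(9,11): clear
  edge (9,11)–(0,11): clear
  midpoint (7,13) outside
  → clear
Obstacle 3 [(13,6) (18,0) (24,2) (19,7)]:
  edge (13,6)–(18,0): clear
  edge (18,0)–(24,2): clear
  edge (24,2)–(19,7): clear
  edge (19,7)–(13,6): clear
  midpoint (7,13) outside
  → clear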